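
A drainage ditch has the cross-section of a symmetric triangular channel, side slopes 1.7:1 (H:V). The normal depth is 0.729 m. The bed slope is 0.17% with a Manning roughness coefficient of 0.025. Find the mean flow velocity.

For a triangular section with side slope z = 1.7: A = zy² = 1.7×0.729² = 0.9034 m²; P = 2y√(1+z²) = 2×0.729×1.972 = 2.876 m.
Hydraulic radius R = A/P = 0.9034/2.876 = 0.3142 m.
From Manning's equation, V = (1/n) R^(2/3) S^(1/2) = (1/0.025) × 0.3142^(2/3) × 0.0017^(1/2) = 0.762 m/s.

V = 0.762 m/s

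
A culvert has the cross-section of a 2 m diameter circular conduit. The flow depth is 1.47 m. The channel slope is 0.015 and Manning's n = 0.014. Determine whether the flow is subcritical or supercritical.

For a circular section of diameter D = 2 m at depth y = 1.47 m, the central angle is θ = 2 arccos(1 − 2y/D) = 4.12 rad. Then A = (D²/8)(θ − sin θ) = 2.475 m² and P = Dθ/2 = 4.12 m.
Hydraulic radius R = A/P = 2.475/4.12 = 0.6007 m.
V = (1/n) R^(2/3) √S = (1/0.014) × 0.6007^(2/3) × √0.015 = 6.228 m/s. Hydraulic depth D_h = A/T = 2.475/1.765 = 1.402 m.
Froude number Fr = V/√(g·D_h) = 6.228/√(9.81×1.402) = 1.68, which is greater than 1, so the flow is supercritical.

supercritical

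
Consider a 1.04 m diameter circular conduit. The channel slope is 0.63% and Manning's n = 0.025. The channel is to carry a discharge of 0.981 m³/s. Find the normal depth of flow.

Manning's equation rearranged: A R^(2/3) = nQ / (1·√S) = 0.025 × 0.981 / (√0.0063) = 0.309.
At y = 0.962 m: A R^(2/3) = 0.3718 — too large.
At y = 0.766 m: A R^(2/3) = 0.3089 — ≈ 0.309.

y_n = 0.766 m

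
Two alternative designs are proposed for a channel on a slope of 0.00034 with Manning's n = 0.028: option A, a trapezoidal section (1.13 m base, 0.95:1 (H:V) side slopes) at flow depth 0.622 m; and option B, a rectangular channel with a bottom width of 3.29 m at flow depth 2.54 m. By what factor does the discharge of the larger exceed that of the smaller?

15

Channel A: With bottom width b = 1.13 m and side slope z = 0.95: A = (b + zy)y = (1.13 + 0.95×0.622)×0.622 = 1.07 m²; P = b + 2y√(1+z²) = 1.13 + 2×0.622×1.379 = 2.846 m. Hydraulic radius R = A/P = 1.07/2.846 = 0.3761 m. Q_A = (1/0.028)·1.07·0.3761^(2/3)·√0.00034 = 0.3673 m³/s.
Channel B: Flow area A = b·y = 3.29 × 2.54 = 8.357 m². Wetted perimeter P = b + 2y = 3.29 + 2×2.54 = 8.37 m. Hydraulic radius R = A/P = 8.357/8.37 = 0.9984 m. Q_B = (1/0.028)·8.357·0.9984^(2/3)·√0.00034 = 5.497 m³/s.
The larger discharge is 5.497 m³/s and the smaller is 0.3673 m³/s; the ratio is 15.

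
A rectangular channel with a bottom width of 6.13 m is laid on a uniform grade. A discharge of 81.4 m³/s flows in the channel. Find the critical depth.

For a rectangular channel, critical depth y_c = (q²/g)^(1/3) where q = Q/b = 81.4/6.13 = 13.28 m²/s.
So y_c = (13.28²/9.81)^(1/3) = 2.62 m.

y_c = 2.62 m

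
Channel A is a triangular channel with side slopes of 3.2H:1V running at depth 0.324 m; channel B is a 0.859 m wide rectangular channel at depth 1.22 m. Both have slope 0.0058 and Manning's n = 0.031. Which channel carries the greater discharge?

channel B

Channel A: For a triangular section with side slope z = 3.2: A = zy² = 3.2×0.324² = 0.3359 m²; P = 2y√(1+z²) = 2×0.324×3.353 = 2.172 m. Hydraulic radius R = A/P = 0.3359/2.172 = 0.1546 m. Q_A = (1/0.031)·0.3359·0.1546^(2/3)·√0.0058 = 0.2377 m³/s.
Channel B: Flow area A = b·y = 0.859 × 1.22 = 1.048 m². Wetted perimeter P = b + 2y = 0.859 + 2×1.22 = 3.299 m. Hydraulic radius R = A/P = 1.048/3.299 = 0.3177 m. Q_B = (1/0.031)·1.048·0.3177^(2/3)·√0.0058 = 1.199 m³/s.
Q_A = 0.2377 m³/s vs Q_B = 1.199 m³/s, so channel B carries more.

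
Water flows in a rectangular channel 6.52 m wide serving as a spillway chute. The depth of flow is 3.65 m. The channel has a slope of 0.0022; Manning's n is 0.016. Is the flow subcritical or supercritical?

Flow area A = b·y = 6.52 × 3.65 = 23.8 m². Wetted perimeter P = b + 2y = 6.52 + 2×3.65 = 13.82 m.
Hydraulic radius R = A/P = 23.8/13.82 = 1.722 m.
V = (1/n) R^(2/3) √S = (1/0.016) × 1.722^(2/3) × √0.0022 = 4.212 m/s. Hydraulic depth D_h = A/T = 23.8/6.52 = 3.65 m.
Froude number Fr = V/√(g·D_h) = 4.212/√(9.81×3.65) = 0.704, which is less than 1, so the flow is subcritical.

subcritical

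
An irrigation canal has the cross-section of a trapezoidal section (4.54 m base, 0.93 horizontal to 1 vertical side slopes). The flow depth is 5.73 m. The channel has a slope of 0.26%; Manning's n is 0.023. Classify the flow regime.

With bottom width b = 4.54 m and side slope z = 0.93: A = (b + zy)y = (4.54 + 0.93×5.73)×5.73 = 56.55 m²; P = b + 2y√(1+z²) = 4.54 + 2×5.73×1.366 = 20.19 m.
Hydraulic radius R = A/P = 56.55/20.19 = 2.801 m.
V = (1/n) R^(2/3) √S = (1/0.023) × 2.801^(2/3) × √0.0026 = 4.405 m/s. Hydraulic depth D_h = A/T = 56.55/15.2 = 3.721 m.
Froude number Fr = V/√(g·D_h) = 4.405/√(9.81×3.721) = 0.729, which is less than 1, so the flow is subcritical.

subcritical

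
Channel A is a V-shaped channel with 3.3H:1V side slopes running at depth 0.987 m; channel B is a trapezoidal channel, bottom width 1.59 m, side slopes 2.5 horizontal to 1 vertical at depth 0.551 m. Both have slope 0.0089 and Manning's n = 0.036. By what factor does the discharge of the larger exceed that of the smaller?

2.36

Channel A: For a triangular section with side slope z = 3.3: A = zy² = 3.3×0.987² = 3.215 m²; P = 2y√(1+z²) = 2×0.987×3.448 = 6.807 m. Hydraulic radius R = A/P = 3.215/6.807 = 0.4723 m. Q_A = (1/0.036)·3.215·0.4723^(2/3)·√0.0089 = 5.109 m³/s.
Channel B: With bottom width b = 1.59 m and side slope z = 2.5: A = (b + zy)y = (1.59 + 2.5×0.551)×0.551 = 1.635 m²; P = b + 2y√(1+z²) = 1.59 + 2×0.551×2.693 = 4.557 m. Hydraulic radius R = A/P = 1.635/4.557 = 0.3588 m. Q_B = (1/0.036)·1.635·0.3588^(2/3)·√0.0089 = 2.164 m³/s.
The larger discharge is 5.109 m³/s and the smaller is 2.164 m³/s; the ratio is 2.36.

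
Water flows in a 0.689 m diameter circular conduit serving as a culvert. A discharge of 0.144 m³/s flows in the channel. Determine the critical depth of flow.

y_c = 0.234 m

At critical depth, Q² T / (g A³) = 1, i.e. A³/T = Q²/g = 0.144²/9.81 = 0.002114.
Trying y = 0.17 m: A³/T = 0.0006166 — low.
Trying y = 0.295 m: A³/T = 0.005195 — high.
Trying y = 0.234 m: A³/T = 0.002131 — ≈ 0.002114.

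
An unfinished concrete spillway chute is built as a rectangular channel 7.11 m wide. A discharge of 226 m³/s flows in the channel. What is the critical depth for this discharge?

y_c = 4.69 m

For a rectangular channel, critical depth y_c = (q²/g)^(1/3) where q = Q/b = 226/7.11 = 31.79 m²/s.
So y_c = (31.79²/9.81)^(1/3) = 4.69 m.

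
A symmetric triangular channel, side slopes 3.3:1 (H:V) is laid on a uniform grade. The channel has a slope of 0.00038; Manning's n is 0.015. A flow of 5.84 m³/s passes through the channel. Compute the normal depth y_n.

y_n = 1.35 m

Manning's equation rearranged: A R^(2/3) = nQ / (1·√S) = 0.015 × 5.84 / (√0.00038) = 4.494.
Trying y = 1.6 m: A R^(2/3) = 7.07 — over.
Trying y = 1.17 m: A R^(2/3) = 3.069 — short.
Trying y = 1.35 m: A R^(2/3) = 4.494 — matches.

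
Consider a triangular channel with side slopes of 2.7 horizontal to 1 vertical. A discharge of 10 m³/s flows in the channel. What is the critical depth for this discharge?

At critical depth, Q² T / (g A³) = 1, i.e. A³/T = Q²/g = 10²/9.81 = 10.19.
At y = 0.909 m: A³/T = 2.262 — too small.
At y = 1.39 m: A³/T = 18.91 — too large.
At y = 1.23 m: A³/T = 10.26 — matches.

y_c = 1.23 m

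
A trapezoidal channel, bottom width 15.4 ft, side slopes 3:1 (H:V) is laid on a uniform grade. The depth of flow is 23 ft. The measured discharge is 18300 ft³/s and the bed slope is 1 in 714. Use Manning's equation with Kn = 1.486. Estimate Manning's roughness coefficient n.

With bottom width b = 15.4 ft and side slope z = 3: A = (b + zy)y = (15.4 + 3×23)×23 = 1941 ft²; P = b + 2y√(1+z²) = 15.4 + 2×23×3.162 = 160.9 ft.
Hydraulic radius R = A/P = 1941/160.9 = 12.07 ft.
Rearranging Manning's equation: n = (1.486/Q) A R^(2/3) S^(1/2) = (1.486/18300) × 1941 × 12.07^(2/3) × √0.001401 = 0.031.

n = 0.031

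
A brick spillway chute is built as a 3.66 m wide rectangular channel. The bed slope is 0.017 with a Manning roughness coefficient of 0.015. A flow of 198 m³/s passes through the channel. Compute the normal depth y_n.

y_n = 5.1 m

Manning's equation rearranged: A R^(2/3) = nQ / (1·√S) = 0.015 × 198 / (√0.017) = 22.78.
Trying y = 3.63 m: A R^(2/3) = 15.14 — low.
Trying y = 5.86 m: A R^(2/3) = 26.77 — high.
Trying y = 5.1 m: A R^(2/3) = 22.76 — matches.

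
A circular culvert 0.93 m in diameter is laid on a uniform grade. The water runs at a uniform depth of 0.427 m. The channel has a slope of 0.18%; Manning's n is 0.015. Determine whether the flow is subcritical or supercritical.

subcritical

For a circular section of diameter D = 0.93 m at depth y = 0.427 m, the central angle is θ = 2 arccos(1 − 2y/D) = 2.978 rad. Then A = (D²/8)(θ − sin θ) = 0.3043 m² and P = Dθ/2 = 1.385 m.
Hydraulic radius R = A/P = 0.3043/1.385 = 0.2198 m.
V = (1/n) R^(2/3) √S = (1/0.015) × 0.2198^(2/3) × √0.0018 = 1.03 m/s. Hydraulic depth D_h = A/T = 0.3043/0.9269 = 0.3284 m.
Froude number Fr = V/√(g·D_h) = 1.03/√(9.81×0.3284) = 0.574, which is less than 1, so the flow is subcritical.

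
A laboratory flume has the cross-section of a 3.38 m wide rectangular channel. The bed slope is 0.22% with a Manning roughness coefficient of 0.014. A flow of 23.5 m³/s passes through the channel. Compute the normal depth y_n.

Manning's equation rearranged: A R^(2/3) = nQ / (1·√S) = 0.014 × 23.5 / (√0.0022) = 7.014.
Trying y = 1.86 m: A R^(2/3) = 5.797 — short.
Trying y = 2.74 m: A R^(2/3) = 9.539 — over.
Trying y = 2.15 m: A R^(2/3) = 7.004 — ≈ 7.014.

y_n = 2.15 m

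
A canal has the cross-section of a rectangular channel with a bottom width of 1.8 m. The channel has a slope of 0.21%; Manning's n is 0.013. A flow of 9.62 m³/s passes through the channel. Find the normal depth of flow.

Manning's equation rearranged: A R^(2/3) = nQ / (1·√S) = 0.013 × 9.62 / (√0.0021) = 2.729.
Try y = 2.38 m: A R^(2/3) = 3.225 — high.
Try y = 1.46 m: A R^(2/3) = 1.779 — low.
Try y = 2.07 m: A R^(2/3) = 2.73 — matches.

y_n = 2.07 m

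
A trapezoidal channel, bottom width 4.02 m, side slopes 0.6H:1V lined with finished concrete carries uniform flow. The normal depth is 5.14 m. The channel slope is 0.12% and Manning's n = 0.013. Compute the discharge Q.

With bottom width b = 4.02 m and side slope z = 0.6: A = (b + zy)y = (4.02 + 0.6×5.14)×5.14 = 36.51 m²; P = b + 2y√(1+z²) = 4.02 + 2×5.14×1.166 = 16.01 m.
Hydraulic radius R = A/P = 36.51/16.01 = 2.281 m.
Manning's equation: Q = (1/n) A R^(2/3) S^(1/2) = (1/0.013) × 36.51 × 2.281^(2/3) × 0.0012^(1/2) = 169 m³/s.

Q = 169 m³/s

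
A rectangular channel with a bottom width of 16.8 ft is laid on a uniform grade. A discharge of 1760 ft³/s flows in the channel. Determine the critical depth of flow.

For a rectangular channel, critical depth y_c = (q²/g)^(1/3) where q = Q/b = 1760/16.8 = 104.8 ft²/s.
So y_c = (104.8²/32.2)^(1/3) = 6.99 ft.

y_c = 6.99 ft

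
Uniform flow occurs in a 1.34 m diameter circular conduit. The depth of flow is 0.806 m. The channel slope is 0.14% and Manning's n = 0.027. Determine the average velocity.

V = 0.717 m/s

For a circular section of diameter D = 1.34 m at depth y = 0.806 m, the central angle is θ = 2 arccos(1 − 2y/D) = 3.55 rad. Then A = (D²/8)(θ − sin θ) = 0.8861 m² and P = Dθ/2 = 2.379 m.
Hydraulic radius R = A/P = 0.8861/2.379 = 0.3725 m.
From Manning's equation, V = (1/n) R^(2/3) S^(1/2) = (1/0.027) × 0.3725^(2/3) × 0.0014^(1/2) = 0.717 m/s.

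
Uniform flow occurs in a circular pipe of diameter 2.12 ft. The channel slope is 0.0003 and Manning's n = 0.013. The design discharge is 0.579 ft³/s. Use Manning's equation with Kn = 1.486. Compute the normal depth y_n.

y_n = 0.509 ft

Manning's equation rearranged: A R^(2/3) = nQ / (1.486·√S) = 0.013 × 0.579 / (1.486 × √0.0003) = 0.2924.
At y = 0.44 ft: A R^(2/3) = 0.2182 — low.
At y = 0.603 ft: A R^(2/3) = 0.4082 — high.
At y = 0.509 ft: A R^(2/3) = 0.2922 — close enough.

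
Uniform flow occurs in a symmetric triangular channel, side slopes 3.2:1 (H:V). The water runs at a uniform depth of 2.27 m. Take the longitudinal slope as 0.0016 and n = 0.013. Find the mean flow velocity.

V = 3.25 m/s

For a triangular section with side slope z = 3.2: A = zy² = 3.2×2.27² = 16.49 m²; P = 2y√(1+z²) = 2×2.27×3.353 = 15.22 m.
Hydraulic radius R = A/P = 16.49/15.22 = 1.083 m.
From Manning's equation, V = (1/n) R^(2/3) S^(1/2) = (1/0.013) × 1.083^(2/3) × 0.0016^(1/2) = 3.25 m/s.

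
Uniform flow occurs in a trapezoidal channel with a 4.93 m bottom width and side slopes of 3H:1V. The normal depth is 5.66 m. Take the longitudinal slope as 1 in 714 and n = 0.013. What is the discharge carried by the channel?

With bottom width b = 4.93 m and side slope z = 3: A = (b + zy)y = (4.93 + 3×5.66)×5.66 = 124 m²; P = b + 2y√(1+z²) = 4.93 + 2×5.66×3.162 = 40.73 m.
Hydraulic radius R = A/P = 124/40.73 = 3.045 m.
Manning's equation: Q = (1/n) A R^(2/3) S^(1/2) = (1/0.013) × 124 × 3.045^(2/3) × 0.001401^(1/2) = 750 m³/s.

Q = 750 m³/s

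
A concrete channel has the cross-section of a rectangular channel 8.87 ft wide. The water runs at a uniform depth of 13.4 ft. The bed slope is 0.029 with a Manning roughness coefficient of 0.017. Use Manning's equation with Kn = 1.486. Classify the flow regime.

Flow area A = b·y = 8.87 × 13.4 = 118.9 ft². Wetted perimeter P = b + 2y = 8.87 + 2×13.4 = 35.67 ft.
Hydraulic radius R = A/P = 118.9/35.67 = 3.332 ft.
V = (1.486/n) R^(2/3) √S = (1.486/0.017) × 3.332^(2/3) × √0.029 = 33.21 ft/s. Hydraulic depth D_h = A/T = 118.9/8.87 = 13.4 ft.
Froude number Fr = V/√(g·D_h) = 33.21/√(32.2×13.4) = 1.6, which is greater than 1, so the flow is supercritical.

supercritical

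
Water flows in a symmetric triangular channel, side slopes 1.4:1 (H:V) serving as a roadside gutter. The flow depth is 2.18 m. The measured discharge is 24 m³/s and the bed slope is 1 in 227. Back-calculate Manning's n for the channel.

n = 0.017

For a triangular section with side slope z = 1.4: A = zy² = 1.4×2.18² = 6.653 m²; P = 2y√(1+z²) = 2×2.18×1.72 = 7.501 m.
Hydraulic radius R = A/P = 6.653/7.501 = 0.887 m.
Rearranging Manning's equation: n = (1/Q) A R^(2/3) S^(1/2) = (1/24) × 6.653 × 0.887^(2/3) × √0.004405 = 0.017.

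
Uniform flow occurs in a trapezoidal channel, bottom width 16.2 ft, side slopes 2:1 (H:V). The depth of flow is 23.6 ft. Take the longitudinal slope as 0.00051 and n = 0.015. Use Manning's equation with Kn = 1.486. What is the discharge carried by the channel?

With bottom width b = 16.2 ft and side slope z = 2: A = (b + zy)y = (16.2 + 2×23.6)×23.6 = 1496 ft²; P = b + 2y√(1+z²) = 16.2 + 2×23.6×2.236 = 121.7 ft.
Hydraulic radius R = A/P = 1496/121.7 = 12.29 ft.
Manning's equation: Q = (1.486/n) A R^(2/3) S^(1/2) = (1.486/0.015) × 1496 × 12.29^(2/3) × 0.00051^(1/2) = 17800 ft³/s.

Q = 17800 ft³/s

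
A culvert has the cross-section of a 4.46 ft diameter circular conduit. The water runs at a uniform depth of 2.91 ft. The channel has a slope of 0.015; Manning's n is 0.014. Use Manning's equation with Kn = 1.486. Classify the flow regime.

For a circular section of diameter D = 4.46 ft at depth y = 2.91 ft, the central angle is θ = 2 arccos(1 − 2y/D) = 3.761 rad. Then A = (D²/8)(θ − sin θ) = 10.8 ft² and P = Dθ/2 = 8.388 ft.
Hydraulic radius R = A/P = 10.8/8.388 = 1.287 ft.
V = (1.486/n) R^(2/3) √S = (1.486/0.014) × 1.287^(2/3) × √0.015 = 15.38 ft/s. Hydraulic depth D_h = A/T = 10.8/4.248 = 2.542 ft.
Froude number Fr = V/√(g·D_h) = 15.38/√(32.2×2.542) = 1.7, which is greater than 1, so the flow is supercritical.

supercritical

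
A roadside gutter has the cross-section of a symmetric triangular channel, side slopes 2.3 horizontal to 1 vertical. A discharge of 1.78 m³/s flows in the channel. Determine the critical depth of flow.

y_c = 0.657 m

At critical depth, Q² T / (g A³) = 1, i.e. A³/T = Q²/g = 1.78²/9.81 = 0.323.
Try y = 0.52 m: A³/T = 0.1006 — too small.
Try y = 0.657 m: A³/T = 0.3238 — matches.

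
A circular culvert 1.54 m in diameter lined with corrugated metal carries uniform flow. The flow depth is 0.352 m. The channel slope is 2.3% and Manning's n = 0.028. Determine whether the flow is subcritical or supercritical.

supercritical

For a circular section of diameter D = 1.54 m at depth y = 0.352 m, the central angle is θ = 2 arccos(1 − 2y/D) = 1.994 rad. Then A = (D²/8)(θ − sin θ) = 0.3208 m² and P = Dθ/2 = 1.535 m.
Hydraulic radius R = A/P = 0.3208/1.535 = 0.2089 m.
V = (1/n) R^(2/3) √S = (1/0.028) × 0.2089^(2/3) × √0.023 = 1.907 m/s. Hydraulic depth D_h = A/T = 0.3208/1.293 = 0.248 m.
Froude number Fr = V/√(g·D_h) = 1.907/√(9.81×0.248) = 1.22, which is greater than 1, so the flow is supercritical.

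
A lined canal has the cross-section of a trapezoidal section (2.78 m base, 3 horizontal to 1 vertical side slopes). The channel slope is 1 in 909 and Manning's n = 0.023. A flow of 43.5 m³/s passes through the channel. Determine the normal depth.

Manning's equation rearranged: A R^(2/3) = nQ / (1·√S) = 0.023 × 43.5 / (√0.0011) = 30.16.
At y = 2.98 m: A R^(2/3) = 48.07 — high.
At y = 1.77 m: A R^(2/3) = 14.55 — low.
At y = 2.44 m: A R^(2/3) = 30.15 — ≈ 30.16.

y_n = 2.44 m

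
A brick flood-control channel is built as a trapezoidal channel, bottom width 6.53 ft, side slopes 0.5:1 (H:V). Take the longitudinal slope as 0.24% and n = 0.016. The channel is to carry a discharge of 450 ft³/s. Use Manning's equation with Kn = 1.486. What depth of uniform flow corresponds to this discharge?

y_n = 5.49 ft

Manning's equation rearranged: A R^(2/3) = nQ / (1.486·√S) = 0.016 × 450 / (1.486 × √0.0024) = 98.9.
At y = 4.39 ft: A R^(2/3) = 67.57 — too small.
At y = 5.49 ft: A R^(2/3) = 98.92 — ≈ 98.9.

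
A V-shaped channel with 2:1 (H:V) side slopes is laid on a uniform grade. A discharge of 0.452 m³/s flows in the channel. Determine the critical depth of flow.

At critical depth, Q² T / (g A³) = 1, i.e. A³/T = Q²/g = 0.452²/9.81 = 0.02083.
Trying y = 0.308 m: A³/T = 0.005543 — low.
Trying y = 0.401 m: A³/T = 0.02074 — ≈ 0.02083.

y_c = 0.401 m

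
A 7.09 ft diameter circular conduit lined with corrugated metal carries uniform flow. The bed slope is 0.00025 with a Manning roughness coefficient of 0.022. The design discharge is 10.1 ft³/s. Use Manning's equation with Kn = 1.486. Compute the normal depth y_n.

y_n = 1.94 ft

Manning's equation rearranged: A R^(2/3) = nQ / (1.486·√S) = 0.022 × 10.1 / (1.486 × √0.00025) = 9.457.
At y = 2.26 ft: A R^(2/3) = 12.73 — high.
At y = 1.38 ft: A R^(2/3) = 4.792 — low.
At y = 1.94 ft: A R^(2/3) = 9.465 — matches.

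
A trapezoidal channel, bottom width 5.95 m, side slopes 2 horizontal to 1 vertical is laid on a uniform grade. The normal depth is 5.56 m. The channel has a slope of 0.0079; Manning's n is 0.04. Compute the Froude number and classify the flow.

With bottom width b = 5.95 m and side slope z = 2: A = (b + zy)y = (5.95 + 2×5.56)×5.56 = 94.91 m²; P = b + 2y√(1+z²) = 5.95 + 2×5.56×2.236 = 30.82 m.
Hydraulic radius R = A/P = 94.91/30.82 = 3.08 m.
V = (1/n) R^(2/3) √S = (1/0.04) × 3.08^(2/3) × √0.0079 = 4.704 m/s. Hydraulic depth D_h = A/T = 94.91/28.19 = 3.367 m.
Froude number Fr = V/√(g·D_h) = 4.704/√(9.81×3.367) = 0.818, which is less than 1, so the flow is subcritical.

subcritical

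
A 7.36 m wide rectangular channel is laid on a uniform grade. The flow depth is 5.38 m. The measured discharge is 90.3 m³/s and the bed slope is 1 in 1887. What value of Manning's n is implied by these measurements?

n = 0.017

Flow area A = b·y = 7.36 × 5.38 = 39.6 m². Wetted perimeter P = b + 2y = 7.36 + 2×5.38 = 18.12 m.
Hydraulic radius R = A/P = 39.6/18.12 = 2.185 m.
Rearranging Manning's equation: n = (1/Q) A R^(2/3) S^(1/2) = (1/90.3) × 39.6 × 2.185^(2/3) × √0.0005299 = 0.017.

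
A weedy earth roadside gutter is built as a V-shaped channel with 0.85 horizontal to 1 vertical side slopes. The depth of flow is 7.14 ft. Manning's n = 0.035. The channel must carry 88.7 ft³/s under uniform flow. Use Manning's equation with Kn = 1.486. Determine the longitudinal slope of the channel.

For a triangular section with side slope z = 0.85: A = zy² = 0.85×7.14² = 43.33 ft²; P = 2y√(1+z²) = 2×7.14×1.312 = 18.74 ft.
Hydraulic radius R = A/P = 43.33/18.74 = 2.312 ft.
From Manning's equation, S = [nQ / (1.486 A R^(2/3))]² = [0.035 × 88.7 / (1.486 × 43.33 × 2.312^(2/3))]² = 0.00076.

S = 0.00076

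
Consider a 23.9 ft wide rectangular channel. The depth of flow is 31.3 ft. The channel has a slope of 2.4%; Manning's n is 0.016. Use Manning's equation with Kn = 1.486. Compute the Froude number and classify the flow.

supercritical

Flow area A = b·y = 23.9 × 31.3 = 748.1 ft². Wetted perimeter P = b + 2y = 23.9 + 2×31.3 = 86.5 ft.
Hydraulic radius R = A/P = 748.1/86.5 = 8.648 ft.
V = (1.486/n) R^(2/3) √S = (1.486/0.016) × 8.648^(2/3) × √0.024 = 60.62 ft/s. Hydraulic depth D_h = A/T = 748.1/23.9 = 31.3 ft.
Froude number Fr = V/√(g·D_h) = 60.62/√(32.2×31.3) = 1.91, which is greater than 1, so the flow is supercritical.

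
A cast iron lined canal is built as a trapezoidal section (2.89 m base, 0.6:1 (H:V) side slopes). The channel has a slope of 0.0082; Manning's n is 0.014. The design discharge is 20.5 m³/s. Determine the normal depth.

y_n = 1.11 m

Manning's equation rearranged: A R^(2/3) = nQ / (1·√S) = 0.014 × 20.5 / (√0.0082) = 3.169.
At y = 1.39 m: A R^(2/3) = 4.624 — too large.
At y = 0.933 m: A R^(2/3) = 2.379 — too small.
At y = 1.11 m: A R^(2/3) = 3.172 — close enough.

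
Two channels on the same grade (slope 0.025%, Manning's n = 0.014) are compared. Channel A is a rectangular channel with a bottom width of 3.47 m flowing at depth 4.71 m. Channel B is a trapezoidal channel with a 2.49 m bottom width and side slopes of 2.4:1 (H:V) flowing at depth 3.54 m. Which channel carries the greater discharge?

Channel A: Flow area A = b·y = 3.47 × 4.71 = 16.34 m². Wetted perimeter P = b + 2y = 3.47 + 2×4.71 = 12.89 m. Hydraulic radius R = A/P = 16.34/12.89 = 1.268 m. Q_A = (1/0.014)·16.34·1.268^(2/3)·√0.00025 = 21.62 m³/s.
Channel B: With bottom width b = 2.49 m and side slope z = 2.4: A = (b + zy)y = (2.49 + 2.4×3.54)×3.54 = 38.89 m²; P = b + 2y√(1+z²) = 2.49 + 2×3.54×2.6 = 20.9 m. Hydraulic radius R = A/P = 38.89/20.9 = 1.861 m. Q_B = (1/0.014)·38.89·1.861^(2/3)·√0.00025 = 66.45 m³/s.
Q_A = 21.62 m³/s vs Q_B = 66.45 m³/s, so channel B carries more.

channel B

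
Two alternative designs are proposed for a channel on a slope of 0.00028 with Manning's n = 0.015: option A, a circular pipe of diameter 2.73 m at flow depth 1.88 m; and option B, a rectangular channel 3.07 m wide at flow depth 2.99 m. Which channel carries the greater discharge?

Channel A: For a circular section of diameter D = 2.73 m at depth y = 1.88 m, the central angle is θ = 2 arccos(1 − 2y/D) = 3.915 rad. Then A = (D²/8)(θ − sin θ) = 4.299 m² and P = Dθ/2 = 5.344 m. Hydraulic radius R = A/P = 4.299/5.344 = 0.8043 m. Q_A = (1/0.015)·4.299·0.8043^(2/3)·√0.00028 = 4.147 m³/s.
Channel B: Flow area A = b·y = 3.07 × 2.99 = 9.179 m². Wetted perimeter P = b + 2y = 3.07 + 2×2.99 = 9.05 m. Hydraulic radius R = A/P = 9.179/9.05 = 1.014 m. Q_B = (1/0.015)·9.179·1.014^(2/3)·√0.00028 = 10.34 m³/s.
Q_A = 4.147 m³/s vs Q_B = 10.34 m³/s, so channel B carries more.

channel B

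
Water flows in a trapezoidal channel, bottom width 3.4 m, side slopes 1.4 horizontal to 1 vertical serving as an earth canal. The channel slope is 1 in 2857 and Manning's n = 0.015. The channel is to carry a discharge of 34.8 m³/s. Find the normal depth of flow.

y_n = 2.81 m

Manning's equation rearranged: A R^(2/3) = nQ / (1·√S) = 0.015 × 34.8 / (√0.00035) = 27.9.
Trying y = 3.21 m: A R^(2/3) = 36.86 — high.
Trying y = 2.81 m: A R^(2/3) = 27.92 — close enough.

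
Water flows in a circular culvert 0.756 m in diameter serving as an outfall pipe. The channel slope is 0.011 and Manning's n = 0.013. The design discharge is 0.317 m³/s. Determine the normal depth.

y_n = 0.266 m

Manning's equation rearranged: A R^(2/3) = nQ / (1·√S) = 0.013 × 0.317 / (√0.011) = 0.03929.
Trying y = 0.191 m: A R^(2/3) = 0.02068 — low.
Trying y = 0.318 m: A R^(2/3) = 0.05459 — high.
Trying y = 0.266 m: A R^(2/3) = 0.03926 — ≈ 0.03929.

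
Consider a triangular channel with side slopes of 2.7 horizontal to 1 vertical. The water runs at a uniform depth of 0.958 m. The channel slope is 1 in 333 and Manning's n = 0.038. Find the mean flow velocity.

For a triangular section with side slope z = 2.7: A = zy² = 2.7×0.958² = 2.478 m²; P = 2y√(1+z²) = 2×0.958×2.879 = 5.517 m.
Hydraulic radius R = A/P = 2.478/5.517 = 0.4492 m.
From Manning's equation, V = (1/n) R^(2/3) S^(1/2) = (1/0.038) × 0.4492^(2/3) × 0.003003^(1/2) = 0.846 m/s.

V = 0.846 m/s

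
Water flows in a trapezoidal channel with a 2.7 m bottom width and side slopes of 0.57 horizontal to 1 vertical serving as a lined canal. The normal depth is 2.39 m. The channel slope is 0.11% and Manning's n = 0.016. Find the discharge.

With bottom width b = 2.7 m and side slope z = 0.57: A = (b + zy)y = (2.7 + 0.57×2.39)×2.39 = 9.709 m²; P = b + 2y√(1+z²) = 2.7 + 2×2.39×1.151 = 8.202 m.
Hydraulic radius R = A/P = 9.709/8.202 = 1.184 m.
Manning's equation: Q = (1/n) A R^(2/3) S^(1/2) = (1/0.016) × 9.709 × 1.184^(2/3) × 0.0011^(1/2) = 22.5 m³/s.

Q = 22.5 m³/s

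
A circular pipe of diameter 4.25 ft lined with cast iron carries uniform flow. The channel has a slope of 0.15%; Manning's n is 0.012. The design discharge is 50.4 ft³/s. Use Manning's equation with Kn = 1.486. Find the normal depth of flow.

y_n = 2.65 ft

Manning's equation rearranged: A R^(2/3) = nQ / (1.486·√S) = 0.012 × 50.4 / (1.486 × √0.0015) = 10.51.
At y = 3.19 ft: A R^(2/3) = 13.48 — high.
At y = 2.25 ft: A R^(2/3) = 8.128 — low.
At y = 2.65 ft: A R^(2/3) = 10.52 — ≈ 10.51.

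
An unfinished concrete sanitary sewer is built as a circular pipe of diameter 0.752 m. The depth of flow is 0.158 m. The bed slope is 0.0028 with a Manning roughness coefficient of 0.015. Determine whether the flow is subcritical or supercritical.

subcritical

For a circular section of diameter D = 0.752 m at depth y = 0.158 m, the central angle is θ = 2 arccos(1 − 2y/D) = 1.905 rad. Then A = (D²/8)(θ − sin θ) = 0.06785 m² and P = Dθ/2 = 0.7162 m.
Hydraulic radius R = A/P = 0.06785/0.7162 = 0.09474 m.
V = (1/n) R^(2/3) √S = (1/0.015) × 0.09474^(2/3) × √0.0028 = 0.7331 m/s. Hydraulic depth D_h = A/T = 0.06785/0.6127 = 0.1107 m.
Froude number Fr = V/√(g·D_h) = 0.7331/√(9.81×0.1107) = 0.703, which is less than 1, so the flow is subcritical.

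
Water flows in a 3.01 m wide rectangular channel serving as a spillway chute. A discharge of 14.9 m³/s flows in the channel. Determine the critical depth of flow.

y_c = 1.36 m

For a rectangular channel, critical depth y_c = (q²/g)^(1/3) where q = Q/b = 14.9/3.01 = 4.95 m²/s.
So y_c = (4.95²/9.81)^(1/3) = 1.36 m.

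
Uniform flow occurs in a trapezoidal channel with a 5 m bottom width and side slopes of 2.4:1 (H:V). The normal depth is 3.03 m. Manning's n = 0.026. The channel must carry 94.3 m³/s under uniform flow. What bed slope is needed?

With bottom width b = 5 m and side slope z = 2.4: A = (b + zy)y = (5 + 2.4×3.03)×3.03 = 37.18 m²; P = b + 2y√(1+z²) = 5 + 2×3.03×2.6 = 20.76 m.
Hydraulic radius R = A/P = 37.18/20.76 = 1.791 m.
From Manning's equation, S = [nQ / (1 A R^(2/3))]² = [0.026 × 94.3 / (1 × 37.18 × 1.791^(2/3))]² = 0.002.

S = 0.002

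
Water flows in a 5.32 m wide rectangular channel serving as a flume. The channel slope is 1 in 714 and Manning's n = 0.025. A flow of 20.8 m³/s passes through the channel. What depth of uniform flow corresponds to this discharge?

Manning's equation rearranged: A R^(2/3) = nQ / (1·√S) = 0.025 × 20.8 / (√0.001401) = 13.89.
Trying y = 1.83 m: A R^(2/3) = 10.27 — short.
Trying y = 2.53 m: A R^(2/3) = 16 — over.
Trying y = 2.28 m: A R^(2/3) = 13.91 — close enough.

y_n = 2.28 m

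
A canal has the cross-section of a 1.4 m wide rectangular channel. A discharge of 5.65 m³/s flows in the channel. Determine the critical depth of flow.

y_c = 1.18 m

For a rectangular channel, critical depth y_c = (q²/g)^(1/3) where q = Q/b = 5.65/1.4 = 4.036 m²/s.
So y_c = (4.036²/9.81)^(1/3) = 1.18 m.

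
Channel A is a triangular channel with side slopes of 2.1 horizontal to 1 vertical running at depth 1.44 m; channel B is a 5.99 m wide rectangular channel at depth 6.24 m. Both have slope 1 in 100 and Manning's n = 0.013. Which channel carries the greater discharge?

channel B

Channel A: For a triangular section with side slope z = 2.1: A = zy² = 2.1×1.44² = 4.355 m²; P = 2y√(1+z²) = 2×1.44×2.326 = 6.699 m. Hydraulic radius R = A/P = 4.355/6.699 = 0.6501 m. Q_A = (1/0.013)·4.355·0.6501^(2/3)·√0.01 = 25.14 m³/s.
Channel B: Flow area A = b·y = 5.99 × 6.24 = 37.38 m². Wetted perimeter P = b + 2y = 5.99 + 2×6.24 = 18.47 m. Hydraulic radius R = A/P = 37.38/18.47 = 2.024 m. Q_B = (1/0.013)·37.38·2.024^(2/3)·√0.01 = 460 m³/s.
Q_A = 25.14 m³/s vs Q_B = 460 m³/s, so channel B carries more.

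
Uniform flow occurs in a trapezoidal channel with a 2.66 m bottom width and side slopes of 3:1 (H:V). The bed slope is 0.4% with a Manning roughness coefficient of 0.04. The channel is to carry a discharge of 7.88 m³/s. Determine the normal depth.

Manning's equation rearranged: A R^(2/3) = nQ / (1·√S) = 0.04 × 7.88 / (√0.004) = 4.984.
Trying y = 1.31 m: A R^(2/3) = 7.37 — too large.
Trying y = 0.907 m: A R^(2/3) = 3.399 — too small.
Trying y = 1.09 m: A R^(2/3) = 4.981 — ≈ 4.984.

y_n = 1.09 m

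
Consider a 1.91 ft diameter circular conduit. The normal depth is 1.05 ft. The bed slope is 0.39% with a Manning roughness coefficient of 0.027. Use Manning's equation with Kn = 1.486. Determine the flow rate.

For a circular section of diameter D = 1.91 ft at depth y = 1.05 ft, the central angle is θ = 2 arccos(1 − 2y/D) = 3.341 rad. Then A = (D²/8)(θ − sin θ) = 1.614 ft² and P = Dθ/2 = 3.191 ft.
Hydraulic radius R = A/P = 1.614/3.191 = 0.5058 ft.
Manning's equation: Q = (1.486/n) A R^(2/3) S^(1/2) = (1.486/0.027) × 1.614 × 0.5058^(2/3) × 0.0039^(1/2) = 3.52 ft³/s.

Q = 3.52 ft³/s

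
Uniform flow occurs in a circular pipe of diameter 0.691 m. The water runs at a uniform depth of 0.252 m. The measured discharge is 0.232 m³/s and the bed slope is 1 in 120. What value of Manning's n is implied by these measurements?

For a circular section of diameter D = 0.691 m at depth y = 0.252 m, the central angle is θ = 2 arccos(1 − 2y/D) = 2.594 rad. Then A = (D²/8)(θ − sin θ) = 0.1237 m² and P = Dθ/2 = 0.8961 m.
Hydraulic radius R = A/P = 0.1237/0.8961 = 0.138 m.
Rearranging Manning's equation: n = (1/Q) A R^(2/3) S^(1/2) = (1/0.232) × 0.1237 × 0.138^(2/3) × √0.008333 = 0.013.

n = 0.013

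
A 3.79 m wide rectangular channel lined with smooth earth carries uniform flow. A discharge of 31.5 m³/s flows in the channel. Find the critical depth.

y_c = 1.92 m

For a rectangular channel, critical depth y_c = (q²/g)^(1/3) where q = Q/b = 31.5/3.79 = 8.311 m²/s.
So y_c = (8.311²/9.81)^(1/3) = 1.92 m.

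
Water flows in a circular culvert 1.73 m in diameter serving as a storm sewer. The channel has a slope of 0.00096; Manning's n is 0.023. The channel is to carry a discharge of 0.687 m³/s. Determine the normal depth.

Manning's equation rearranged: A R^(2/3) = nQ / (1·√S) = 0.023 × 0.687 / (√0.00096) = 0.51.
Try y = 0.621 m: A R^(2/3) = 0.3707 — low.
Try y = 0.815 m: A R^(2/3) = 0.6068 — high.
Try y = 0.739 m: A R^(2/3) = 0.5103 — close enough.

y_n = 0.739 m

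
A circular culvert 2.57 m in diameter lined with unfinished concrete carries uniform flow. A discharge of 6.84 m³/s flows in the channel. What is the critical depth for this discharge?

y_c = 1.17 m

At critical depth, Q² T / (g A³) = 1, i.e. A³/T = Q²/g = 6.84²/9.81 = 4.769.
Try y = 1.34 m: A³/T = 7.968 — too large.
Try y = 1.17 m: A³/T = 4.745 — ≈ 4.769.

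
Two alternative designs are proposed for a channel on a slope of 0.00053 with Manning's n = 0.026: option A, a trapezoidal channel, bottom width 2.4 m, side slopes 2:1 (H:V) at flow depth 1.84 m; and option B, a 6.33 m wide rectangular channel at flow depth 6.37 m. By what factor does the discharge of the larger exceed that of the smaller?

5.74

Channel A: With bottom width b = 2.4 m and side slope z = 2: A = (b + zy)y = (2.4 + 2×1.84)×1.84 = 11.19 m²; P = b + 2y√(1+z²) = 2.4 + 2×1.84×2.236 = 10.63 m. Hydraulic radius R = A/P = 11.19/10.63 = 1.053 m. Q_A = (1/0.026)·11.19·1.053^(2/3)·√0.00053 = 10.25 m³/s.
Channel B: Flow area A = b·y = 6.33 × 6.37 = 40.32 m². Wetted perimeter P = b + 2y = 6.33 + 2×6.37 = 19.07 m. Hydraulic radius R = A/P = 40.32/19.07 = 2.114 m. Q_B = (1/0.026)·40.32·2.114^(2/3)·√0.00053 = 58.82 m³/s.
The larger discharge is 58.82 m³/s and the smaller is 10.25 m³/s; the ratio is 5.74.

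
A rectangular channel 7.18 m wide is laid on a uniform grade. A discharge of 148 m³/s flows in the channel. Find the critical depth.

For a rectangular channel, critical depth y_c = (q²/g)^(1/3) where q = Q/b = 148/7.18 = 20.61 m²/s.
So y_c = (20.61²/9.81)^(1/3) = 3.51 m.

y_c = 3.51 m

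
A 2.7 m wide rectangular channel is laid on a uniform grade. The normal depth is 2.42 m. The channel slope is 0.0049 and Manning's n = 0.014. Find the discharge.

Q = 29.7 m³/s

Flow area A = b·y = 2.7 × 2.42 = 6.534 m². Wetted perimeter P = b + 2y = 2.7 + 2×2.42 = 7.54 m.
Hydraulic radius R = A/P = 6.534/7.54 = 0.8666 m.
Manning's equation: Q = (1/n) A R^(2/3) S^(1/2) = (1/0.014) × 6.534 × 0.8666^(2/3) × 0.0049^(1/2) = 29.7 m³/s.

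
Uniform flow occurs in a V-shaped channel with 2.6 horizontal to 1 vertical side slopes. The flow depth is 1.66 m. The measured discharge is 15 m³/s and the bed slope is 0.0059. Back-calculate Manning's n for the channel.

n = 0.0309

For a triangular section with side slope z = 2.6: A = zy² = 2.6×1.66² = 7.165 m²; P = 2y√(1+z²) = 2×1.66×2.786 = 9.248 m.
Hydraulic radius R = A/P = 7.165/9.248 = 0.7747 m.
Rearranging Manning's equation: n = (1/Q) A R^(2/3) S^(1/2) = (1/15) × 7.165 × 0.7747^(2/3) × √0.0059 = 0.0309.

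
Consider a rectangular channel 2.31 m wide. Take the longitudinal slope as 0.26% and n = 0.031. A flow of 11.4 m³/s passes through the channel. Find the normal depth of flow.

Manning's equation rearranged: A R^(2/3) = nQ / (1·√S) = 0.031 × 11.4 / (√0.0026) = 6.931.
Try y = 2.82 m: A R^(2/3) = 5.704 — short.
Try y = 4.05 m: A R^(2/3) = 8.713 — over.
Try y = 3.32 m: A R^(2/3) = 6.919 — ≈ 6.931.

y_n = 3.32 m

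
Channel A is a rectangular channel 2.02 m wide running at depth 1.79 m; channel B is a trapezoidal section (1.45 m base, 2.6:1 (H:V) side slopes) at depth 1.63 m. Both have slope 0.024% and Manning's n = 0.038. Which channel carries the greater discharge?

Channel A: Flow area A = b·y = 2.02 × 1.79 = 3.616 m². Wetted perimeter P = b + 2y = 2.02 + 2×1.79 = 5.6 m. Hydraulic radius R = A/P = 3.616/5.6 = 0.6457 m. Q_A = (1/0.038)·3.616·0.6457^(2/3)·√0.00024 = 1.101 m³/s.
Channel B: With bottom width b = 1.45 m and side slope z = 2.6: A = (b + zy)y = (1.45 + 2.6×1.63)×1.63 = 9.271 m²; P = b + 2y√(1+z²) = 1.45 + 2×1.63×2.786 = 10.53 m. Hydraulic radius R = A/P = 9.271/10.53 = 0.8804 m. Q_B = (1/0.038)·9.271·0.8804^(2/3)·√0.00024 = 3.472 m³/s.
Q_A = 1.101 m³/s vs Q_B = 3.472 m³/s, so channel B carries more.

channel B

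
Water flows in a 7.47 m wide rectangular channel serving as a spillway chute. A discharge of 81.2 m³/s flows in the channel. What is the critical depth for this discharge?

For a rectangular channel, critical depth y_c = (q²/g)^(1/3) where q = Q/b = 81.2/7.47 = 10.87 m²/s.
So y_c = (10.87²/9.81)^(1/3) = 2.29 m.

y_c = 2.29 m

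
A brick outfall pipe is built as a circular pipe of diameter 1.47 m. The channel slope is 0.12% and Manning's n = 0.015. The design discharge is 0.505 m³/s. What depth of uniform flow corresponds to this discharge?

y_n = 0.502 m

Manning's equation rearranged: A R^(2/3) = nQ / (1·√S) = 0.015 × 0.505 / (√0.0012) = 0.2187.
Try y = 0.427 m: A R^(2/3) = 0.1602 — short.
Try y = 0.619 m: A R^(2/3) = 0.3221 — over.
Try y = 0.502 m: A R^(2/3) = 0.2186 — close enough.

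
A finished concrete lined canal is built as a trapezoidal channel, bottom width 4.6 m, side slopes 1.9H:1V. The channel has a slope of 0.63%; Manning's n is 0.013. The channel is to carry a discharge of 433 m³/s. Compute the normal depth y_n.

Manning's equation rearranged: A R^(2/3) = nQ / (1·√S) = 0.013 × 433 / (√0.0063) = 70.92.
Trying y = 4.47 m: A R^(2/3) = 106.6 — too large.
Trying y = 3.25 m: A R^(2/3) = 53.48 — too small.
Trying y = 3.71 m: A R^(2/3) = 70.98 — matches.

y_n = 3.71 m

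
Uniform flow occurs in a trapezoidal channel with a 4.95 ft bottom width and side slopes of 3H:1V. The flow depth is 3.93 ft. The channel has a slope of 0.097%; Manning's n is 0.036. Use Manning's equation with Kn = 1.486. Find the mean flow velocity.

V = 2.18 ft/s

With bottom width b = 4.95 ft and side slope z = 3: A = (b + zy)y = (4.95 + 3×3.93)×3.93 = 65.79 ft²; P = b + 2y√(1+z²) = 4.95 + 2×3.93×3.162 = 29.81 ft.
Hydraulic radius R = A/P = 65.79/29.81 = 2.207 ft.
From Manning's equation, V = (1.486/n) R^(2/3) S^(1/2) = (1.486/0.036) × 2.207^(2/3) × 0.00097^(1/2) = 2.18 ft/s.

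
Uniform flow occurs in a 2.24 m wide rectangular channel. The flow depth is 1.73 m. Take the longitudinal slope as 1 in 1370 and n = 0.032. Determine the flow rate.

Flow area A = b·y = 2.24 × 1.73 = 3.875 m². Wetted perimeter P = b + 2y = 2.24 + 2×1.73 = 5.7 m.
Hydraulic radius R = A/P = 3.875/5.7 = 0.6799 m.
Manning's equation: Q = (1/n) A R^(2/3) S^(1/2) = (1/0.032) × 3.875 × 0.6799^(2/3) × 0.0007299^(1/2) = 2.53 m³/s.

Q = 2.53 m³/s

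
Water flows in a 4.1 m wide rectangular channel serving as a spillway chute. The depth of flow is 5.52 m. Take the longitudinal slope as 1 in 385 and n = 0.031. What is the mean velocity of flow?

V = 2.15 m/s

Flow area A = b·y = 4.1 × 5.52 = 22.63 m². Wetted perimeter P = b + 2y = 4.1 + 2×5.52 = 15.14 m.
Hydraulic radius R = A/P = 22.63/15.14 = 1.495 m.
From Manning's equation, V = (1/n) R^(2/3) S^(1/2) = (1/0.031) × 1.495^(2/3) × 0.002597^(1/2) = 2.15 m/s.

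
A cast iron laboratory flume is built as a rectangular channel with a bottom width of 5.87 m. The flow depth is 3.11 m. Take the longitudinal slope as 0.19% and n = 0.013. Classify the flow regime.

subcritical

Flow area A = b·y = 5.87 × 3.11 = 18.26 m². Wetted perimeter P = b + 2y = 5.87 + 2×3.11 = 12.09 m.
Hydraulic radius R = A/P = 18.26/12.09 = 1.51 m.
V = (1/n) R^(2/3) √S = (1/0.013) × 1.51^(2/3) × √0.0019 = 4.413 m/s. Hydraulic depth D_h = A/T = 18.26/5.87 = 3.11 m.
Froude number Fr = V/√(g·D_h) = 4.413/√(9.81×3.11) = 0.799, which is less than 1, so the flow is subcritical.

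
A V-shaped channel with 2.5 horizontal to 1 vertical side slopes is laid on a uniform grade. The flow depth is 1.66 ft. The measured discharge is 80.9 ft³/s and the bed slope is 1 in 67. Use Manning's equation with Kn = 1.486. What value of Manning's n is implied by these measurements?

n = 0.013

For a triangular section with side slope z = 2.5: A = zy² = 2.5×1.66² = 6.889 ft²; P = 2y√(1+z²) = 2×1.66×2.693 = 8.939 ft.
Hydraulic radius R = A/P = 6.889/8.939 = 0.7706 ft.
Rearranging Manning's equation: n = (1.486/Q) A R^(2/3) S^(1/2) = (1.486/80.9) × 6.889 × 0.7706^(2/3) × √0.01493 = 0.013.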